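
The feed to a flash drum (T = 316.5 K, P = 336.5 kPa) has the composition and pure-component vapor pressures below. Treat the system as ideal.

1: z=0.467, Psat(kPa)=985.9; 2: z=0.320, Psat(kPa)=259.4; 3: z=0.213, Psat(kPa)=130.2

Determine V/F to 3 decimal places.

Raoult's law: Kᵢ = Pᵢˢᵃᵗ/P = Pᵢˢᵃᵗ/336.5.
  K_1 = 985.9/336.5 = 2.92987, K_2 = 259.4/336.5 = 0.77088, K_3 = 130.2/336.5 = 0.38692
Rachford–Rice: g(V/F) = Σ zᵢ(Kᵢ−1)/(1+V/F(Kᵢ−1)) = 0.
g(0) = ΣzᵢKᵢ − 1 = 0.697 and g(1) = 1 − Σzᵢ/Kᵢ = -0.125, so a root lies in (0, 1).
Iterate (Newton) starting at V/F = 0.64:
  V/F = 0.640: g = 0.1024, g' = -0.588 → V/F = 0.814
Converged at V/F = 0.814.

V/F = 0.814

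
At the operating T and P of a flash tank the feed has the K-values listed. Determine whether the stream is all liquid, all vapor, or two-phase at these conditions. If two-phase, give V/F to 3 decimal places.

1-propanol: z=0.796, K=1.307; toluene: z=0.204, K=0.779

all vapor

ΣzᵢKᵢ = 1.199; Σzᵢ/Kᵢ = 0.871.
Since Σzᵢ/Kᵢ < 1 the mixture is above its dew point — single vapor phase.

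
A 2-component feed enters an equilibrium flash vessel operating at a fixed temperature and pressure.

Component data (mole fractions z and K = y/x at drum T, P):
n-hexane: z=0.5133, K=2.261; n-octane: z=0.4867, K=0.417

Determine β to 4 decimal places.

Material balance + equilibrium reduce to Σ zᵢ(Kᵢ−1)/(1+β(Kᵢ−1)) = 0.
g(0) = ΣzᵢKᵢ − 1 = 0.3635 and g(1) = 1 − Σzᵢ/Kᵢ = -0.3942, so a root lies in (0, 1).
Newton iteration, β⁰ = 0.68:
  β = 0.6800: g = -0.12165, g' = -0.6907 → β = 0.5039
  β = 0.5039: g = -0.00597, g' = -0.6368 → β = 0.4945
Converged at β = 0.4945.

β = 0.4945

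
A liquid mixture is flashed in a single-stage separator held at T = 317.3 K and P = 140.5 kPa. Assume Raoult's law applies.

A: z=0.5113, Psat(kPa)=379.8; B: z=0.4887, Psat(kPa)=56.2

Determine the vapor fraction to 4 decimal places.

ψ = 0.5652

Raoult's law: Kᵢ = Pᵢˢᵃᵗ/P = Pᵢˢᵃᵗ/140.5.
  K_A = 379.8/140.5 = 2.703203, K_B = 56.2/140.5 = 0.400000
Binary case is linear: z₁(K₁−1)(1+ψ(K₂−1)) + z₂(K₂−1)(1+ψ(K₁−1)) = 0
⇒ ψ = [z₁(K₁−1)+z₂(K₂−1)] / [−(K₁−1)(K₂−1)] = 0.57763/1.02192 = 0.5652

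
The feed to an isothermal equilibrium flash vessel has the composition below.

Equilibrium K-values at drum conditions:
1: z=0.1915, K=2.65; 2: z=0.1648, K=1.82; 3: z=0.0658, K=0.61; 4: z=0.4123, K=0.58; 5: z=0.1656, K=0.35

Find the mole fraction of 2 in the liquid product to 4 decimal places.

Let β = V/F and solve Σ zᵢ(Kᵢ−1)/(1+β(Kᵢ−1)) = 0.
g(0) = ΣzᵢKᵢ − 1 = 0.1446 and g(1) = 1 − Σzᵢ/Kᵢ = -0.4547, so a root lies in (0, 1).
Newton–Raphson from β = 0.53:
  β = 0.5300: g = -0.15655, g' = -0.5013 → β = 0.2177
  β = 0.2177: g = 0.00311, g' = -0.5570 → β = 0.2233
Converged at β = 0.2233.
Compositions from xᵢ = zᵢ/(1+β(Kᵢ−1)), yᵢ = Kᵢxᵢ:
  1: x = 0.1399, y = 0.3708
  2: x = 0.1393, y = 0.2535
  3: x = 0.0721, y = 0.0440
  4: x = 0.4550, y = 0.2639
  5: x = 0.1937, y = 0.0678

x_2 = 0.1393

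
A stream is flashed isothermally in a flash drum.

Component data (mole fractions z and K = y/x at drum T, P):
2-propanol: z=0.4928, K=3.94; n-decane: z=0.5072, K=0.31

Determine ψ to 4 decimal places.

Material balance + equilibrium reduce to Σ zᵢ(Kᵢ−1)/(1+ψ(Kᵢ−1)) = 0.
Feasibility: ΣzᵢKᵢ = 2.0989, Σzᵢ/Kᵢ = 1.7612 — both > 1, two phases present.
Newton–Raphson from ψ = 0.67:
  ψ = 0.6700: g = -0.16301, g' = -1.3182 → ψ = 0.5463
  ψ = 0.5463: g = -0.00581, g' = -1.2492 → ψ = 0.5417
Converged at ψ = 0.5417.

ψ = 0.5417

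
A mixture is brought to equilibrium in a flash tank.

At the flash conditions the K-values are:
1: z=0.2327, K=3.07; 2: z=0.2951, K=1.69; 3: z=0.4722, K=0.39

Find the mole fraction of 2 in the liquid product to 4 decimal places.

x_2 = 0.2238

Rachford–Rice: g(ψ) = Σ zᵢ(Kᵢ−1)/(1+ψ(Kᵢ−1)) = 0.
Feasibility: ΣzᵢKᵢ = 1.3973, Σzᵢ/Kᵢ = 1.4612 — both > 1, two phases present.
Iterate (Newton) starting at ψ = 0.51:
  ψ = 0.5100: g = -0.03318, g' = -0.6831 → ψ = 0.4614
  ψ = 0.4614: g = -0.00006, g' = -0.6820 → ψ = 0.4613
Converged at ψ = 0.4613.
Compositions from xᵢ = zᵢ/(1+ψ(Kᵢ−1)), yᵢ = Kᵢxᵢ:
  1: x = 0.1190, y = 0.3654
  2: x = 0.2238, y = 0.3783
  3: x = 0.6571, y = 0.2563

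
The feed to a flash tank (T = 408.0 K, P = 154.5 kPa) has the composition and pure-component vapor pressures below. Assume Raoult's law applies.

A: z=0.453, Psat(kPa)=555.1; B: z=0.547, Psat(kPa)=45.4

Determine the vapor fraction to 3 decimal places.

ψ = 0.431

Raoult's law: Kᵢ = Pᵢˢᵃᵗ/P = Pᵢˢᵃᵗ/154.5.
  K_A = 555.1/154.5 = 3.59288, K_B = 45.4/154.5 = 0.29385
Newton–Raphson from ψ = 0.64:
  ψ = 0.640: g = -0.2631, g' = -1.339 → ψ = 0.443
  ψ = 0.443: g = -0.0160, g' = -1.237 → ψ = 0.431
Converged at ψ = 0.431.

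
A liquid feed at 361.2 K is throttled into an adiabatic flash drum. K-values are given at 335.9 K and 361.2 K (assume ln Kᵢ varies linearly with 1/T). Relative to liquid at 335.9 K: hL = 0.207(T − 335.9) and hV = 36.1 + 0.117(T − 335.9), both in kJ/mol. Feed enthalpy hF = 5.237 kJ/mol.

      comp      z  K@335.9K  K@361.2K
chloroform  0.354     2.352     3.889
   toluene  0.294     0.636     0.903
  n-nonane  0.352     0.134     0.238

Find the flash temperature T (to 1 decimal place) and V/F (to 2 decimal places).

Adiabatic flash: solve Rachford–Rice at each trial T, then check hF = ψ·hV(T) + (1−ψ)·hL(T).
  T = 335.9 K: K = (2.352, 0.636, 0.134), RR gives ψ = 0.073, H_out = 2.647 kJ/mol
  T = 361.2 K: K = (3.889, 0.903, 0.238), RR gives ψ = 0.456, H_out = 20.674 kJ/mol
  T = 348.5 K: K = (3.049, 0.762, 0.180), RR gives ψ = 0.291, H_out = 12.795 kJ/mol
  T = 342.2 K: K = (2.684, 0.697, 0.156), RR gives ψ = 0.194, H_out = 8.181 kJ/mol
  T = 339.0 K: K = (2.512, 0.666, 0.144), RR gives ψ = 0.136, H_out = 5.517 kJ/mol
  T = 337.4 K: K = (2.428, 0.650, 0.139), RR gives ψ = 0.105, H_out = 4.076 kJ/mol
Linear interpolation between T = 337.4 (H_out = 4.076) and T = 339.0 (H_out = 5.517) on hF = 5.237 gives T ≈ 338.7 K, at which ψ = 0.13.

T = 338.7 K, V/F = 0.13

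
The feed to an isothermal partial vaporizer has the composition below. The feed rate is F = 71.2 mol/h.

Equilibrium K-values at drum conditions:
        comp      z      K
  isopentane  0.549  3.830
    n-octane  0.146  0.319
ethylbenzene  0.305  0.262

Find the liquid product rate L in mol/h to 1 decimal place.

Material balance + equilibrium reduce to Σ zᵢ(Kᵢ−1)/(1+ψ(Kᵢ−1)) = 0.
Check two-phase: ΣzᵢKᵢ = 2.229 > 1 and Σzᵢ/Kᵢ = 1.765 > 1, so g(0) = 1.229 > 0 and g(1) = -0.765 < 0.
Newton–Raphson from ψ = 0.54:
  ψ = 0.540: g = 0.0831, g' = -1.316 → ψ = 0.603
Converged at ψ = 0.603.
Then V = ψ·F = 0.6028·71.2 = 42.9 mol/h and L = F − V = 28.3 mol/h.

L = 28.3 mol/h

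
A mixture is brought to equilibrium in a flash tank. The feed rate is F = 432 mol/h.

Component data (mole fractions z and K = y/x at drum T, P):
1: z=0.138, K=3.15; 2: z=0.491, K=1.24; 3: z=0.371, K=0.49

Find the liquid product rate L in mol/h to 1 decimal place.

Let β = V/F and solve Σ zᵢ(Kᵢ−1)/(1+β(Kᵢ−1)) = 0.
g(0) = ΣzᵢKᵢ − 1 = 0.225 and g(1) = 1 − Σzᵢ/Kᵢ = -0.197, so a root lies in (0, 1).
Newton iteration, β⁰ = 0.5:
  β = 0.500: g = -0.0058, g' = -0.345 → β = 0.483
Converged at β = 0.483.
Then V = β·F = 0.4833·432 = 208.8 mol/h and L = F − V = 223.2 mol/h.

L = 223.2 mol/h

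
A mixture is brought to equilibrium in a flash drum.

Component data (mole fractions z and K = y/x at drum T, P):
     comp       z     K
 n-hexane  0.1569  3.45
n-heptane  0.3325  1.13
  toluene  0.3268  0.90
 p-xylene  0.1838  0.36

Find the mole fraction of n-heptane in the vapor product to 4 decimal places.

y_n-heptane = 0.3521

Rachford–Rice: g(V/F) = Σ zᵢ(Kᵢ−1)/(1+V/F(Kᵢ−1)) = 0.
g(0) = ΣzᵢKᵢ − 1 = 0.2773 and g(1) = 1 − Σzᵢ/Kᵢ = -0.2134, so a root lies in (0, 1).
Iterate (Newton) starting at V/F = 0.5:
  V/F = 0.5000: g = 0.00596, g' = -0.3616 → V/F = 0.5165
Converged at V/F = 0.5165.
Compositions from xᵢ = zᵢ/(1+V/F(Kᵢ−1)), yᵢ = Kᵢxᵢ:
  n-hexane: x = 0.0693, y = 0.2389
  n-heptane: x = 0.3116, y = 0.3521
  toluene: x = 0.3446, y = 0.3101
  p-xylene: x = 0.2746, y = 0.0988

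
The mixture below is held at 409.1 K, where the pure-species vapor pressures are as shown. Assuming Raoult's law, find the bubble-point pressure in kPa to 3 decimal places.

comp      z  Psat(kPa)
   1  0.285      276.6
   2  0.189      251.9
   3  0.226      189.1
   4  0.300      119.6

Pbub = 205.057 kPa

At the bubble point ψ → 0, so ΣzᵢKᵢ = 1 with Kᵢ = Pᵢˢᵃᵗ/P ⇒ P = ΣzᵢPᵢˢᵃᵗ.
P = 0.285·276.6 + 0.189·251.9 + 0.226·189.1 + 0.300·119.6 = 205.057 kPa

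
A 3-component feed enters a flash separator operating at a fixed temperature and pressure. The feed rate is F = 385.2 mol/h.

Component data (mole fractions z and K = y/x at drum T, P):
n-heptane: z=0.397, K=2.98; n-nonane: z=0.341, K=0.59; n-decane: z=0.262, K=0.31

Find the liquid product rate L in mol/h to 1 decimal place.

Newton–Raphson from V/F = 0.5:
  V/F = 0.500: g = -0.0569, g' = -0.774 → V/F = 0.427
Converged at V/F = 0.427.
Then V = V/F·F = 0.4272·385.2 = 164.6 mol/h and L = F − V = 220.6 mol/h.

L = 220.6 mol/h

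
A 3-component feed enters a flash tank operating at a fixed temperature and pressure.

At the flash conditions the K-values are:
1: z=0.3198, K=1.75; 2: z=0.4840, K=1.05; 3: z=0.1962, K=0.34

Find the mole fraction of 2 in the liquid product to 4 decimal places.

Material balance + equilibrium reduce to Σ zᵢ(Kᵢ−1)/(1+V/F(Kᵢ−1)) = 0.
Check two-phase: ΣzᵢKᵢ = 1.1346 > 1 and Σzᵢ/Kᵢ = 1.2208 > 1, so g(0) = 0.1346 > 0 and g(1) = -0.2208 < 0.
Newton iteration, V/F⁰ = 0.52:
  V/F = 0.5200: g = -0.00102, g' = -0.2924 → V/F = 0.5165
Converged at V/F = 0.5165.
Compositions from xᵢ = zᵢ/(1+V/F(Kᵢ−1)), yᵢ = Kᵢxᵢ:
  1: x = 0.2305, y = 0.4034
  2: x = 0.4718, y = 0.4954
  3: x = 0.2977, y = 0.1012

x_2 = 0.4718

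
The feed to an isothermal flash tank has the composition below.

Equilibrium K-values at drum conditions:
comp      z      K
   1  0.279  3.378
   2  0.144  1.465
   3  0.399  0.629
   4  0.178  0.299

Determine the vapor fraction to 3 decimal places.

Material balance + equilibrium reduce to Σ zᵢ(Kᵢ−1)/(1+ψ(Kᵢ−1)) = 0.
g(0) = ΣzᵢKᵢ − 1 = 0.458 and g(1) = 1 − Σzᵢ/Kᵢ = -0.411, so a root lies in (0, 1).
Newton–Raphson from ψ = 0.5:
  ψ = 0.500: g = -0.0164, g' = -0.640 → ψ = 0.474
Converged at ψ = 0.474.

ψ = 0.474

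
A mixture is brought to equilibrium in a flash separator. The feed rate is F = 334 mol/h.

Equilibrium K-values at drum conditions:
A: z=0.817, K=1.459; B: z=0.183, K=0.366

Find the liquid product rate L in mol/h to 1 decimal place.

L = 36.8 mol/h

Rachford–Rice: g(ψ) = Σ zᵢ(Kᵢ−1)/(1+ψ(Kᵢ−1)) = 0.
g(0) = ΣzᵢKᵢ − 1 = 0.259 and g(1) = 1 − Σzᵢ/Kᵢ = -0.060, so a root lies in (0, 1).
Iterate (Newton) starting at ψ = 0.5:
  ψ = 0.500: g = 0.1351, g' = -0.272 → ψ = 0.998
  ψ = 0.998: g = -0.0585, g' = -0.626 → ψ = 0.904
  ψ = 0.904: g = -0.0068, g' = -0.490 → ψ = 0.890
Converged at ψ = 0.890.
Then V = ψ·F = 0.8900·334 = 297.2 mol/h and L = F − V = 36.8 mol/h.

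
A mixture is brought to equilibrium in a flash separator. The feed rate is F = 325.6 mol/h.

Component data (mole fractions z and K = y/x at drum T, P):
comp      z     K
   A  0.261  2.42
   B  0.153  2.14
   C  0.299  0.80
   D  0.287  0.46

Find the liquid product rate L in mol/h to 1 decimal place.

Newton iteration, β⁰ = 0.3:
  β = 0.300: g = 0.1413, g' = -0.502 → β = 0.582
  β = 0.582: g = 0.0143, g' = -0.423 → β = 0.615
Converged at β = 0.615.
Then V = β·F = 0.6154·325.6 = 200.4 mol/h and L = F − V = 125.2 mol/h.

L = 125.2 mol/h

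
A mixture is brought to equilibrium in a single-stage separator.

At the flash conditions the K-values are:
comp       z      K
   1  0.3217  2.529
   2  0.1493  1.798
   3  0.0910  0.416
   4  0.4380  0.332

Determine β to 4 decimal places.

Rachford–Rice: g(β) = Σ zᵢ(Kᵢ−1)/(1+β(Kᵢ−1)) = 0.
g(0) = ΣzᵢKᵢ − 1 = 0.2653 and g(1) = 1 − Σzᵢ/Kᵢ = -0.7483, so a root lies in (0, 1).
Newton–Raphson from β = 0.5:
  β = 0.5000: g = -0.15045, g' = -0.7927 → β = 0.3102
  β = 0.3102: g = -0.00482, g' = -0.7644 → β = 0.3039
Converged at β = 0.3039.

β = 0.3039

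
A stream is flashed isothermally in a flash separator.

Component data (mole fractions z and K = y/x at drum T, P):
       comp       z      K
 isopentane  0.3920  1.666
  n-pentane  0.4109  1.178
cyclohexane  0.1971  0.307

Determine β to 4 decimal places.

β = 0.6480

Let β = V/F and solve Σ zᵢ(Kᵢ−1)/(1+β(Kᵢ−1)) = 0.
Feasibility: ΣzᵢKᵢ = 1.1976, Σzᵢ/Kᵢ = 1.2261 — both > 1, two phases present.
Iterate (Newton) starting at β = 0.5:
  β = 0.5000: g = 0.05400, g' = -0.3305 → β = 0.6634
  β = 0.6634: g = -0.00634, g' = -0.4184 → β = 0.6483
  β = 0.6483: g = -0.00008, g' = -0.4073 → β = 0.6480
Converged at β = 0.6480.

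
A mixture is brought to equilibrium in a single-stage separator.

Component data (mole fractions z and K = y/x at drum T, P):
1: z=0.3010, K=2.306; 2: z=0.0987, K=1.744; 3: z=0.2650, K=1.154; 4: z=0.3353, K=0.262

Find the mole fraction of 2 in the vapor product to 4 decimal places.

y_2 = 0.1324

Rachford–Rice: g(V/F) = Σ zᵢ(Kᵢ−1)/(1+V/F(Kᵢ−1)) = 0.
g(0) = ΣzᵢKᵢ − 1 = 0.2599 and g(1) = 1 − Σzᵢ/Kᵢ = -0.6965, so a root lies in (0, 1).
Newton–Raphson from V/F = 0.5:
  V/F = 0.5000: g = -0.06293, g' = -0.6810 → V/F = 0.4076
  V/F = 0.4076: g = -0.00262, g' = -0.6299 → V/F = 0.4034
Converged at V/F = 0.4034.
Compositions from xᵢ = zᵢ/(1+V/F(Kᵢ−1)), yᵢ = Kᵢxᵢ:
  1: x = 0.1971, y = 0.4546
  2: x = 0.0759, y = 0.1324
  3: x = 0.2495, y = 0.2879
  4: x = 0.4775, y = 0.1251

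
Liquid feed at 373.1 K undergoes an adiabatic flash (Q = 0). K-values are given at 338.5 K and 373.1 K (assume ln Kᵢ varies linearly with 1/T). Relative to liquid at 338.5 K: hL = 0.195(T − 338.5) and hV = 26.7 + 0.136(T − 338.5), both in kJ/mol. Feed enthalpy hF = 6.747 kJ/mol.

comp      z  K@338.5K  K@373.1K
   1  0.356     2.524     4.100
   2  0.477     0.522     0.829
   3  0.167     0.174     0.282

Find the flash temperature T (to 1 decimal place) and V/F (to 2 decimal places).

Adiabatic flash: solve Rachford–Rice at each trial T, then check hF = ψ·hV(T) + (1−ψ)·hL(T).
  T = 338.5 K: K = (2.524, 0.522, 0.174), RR gives ψ = 0.198, H_out = 5.287 kJ/mol
  T = 373.1 K: K = (4.100, 0.829, 0.282), RR gives ψ = 0.720, H_out = 24.508 kJ/mol
  T = 355.8 K: K = (3.255, 0.665, 0.224), RR gives ψ = 0.465, H_out = 15.317 kJ/mol
  T = 347.1 K: K = (2.873, 0.591, 0.198), RR gives ψ = 0.335, H_out = 10.462 kJ/mol
  T = 342.8 K: K = (2.695, 0.556, 0.186), RR gives ψ = 0.269, H_out = 7.941 kJ/mol
  T = 340.6 K: K = (2.607, 0.538, 0.180), RR gives ψ = 0.233, H_out = 6.603 kJ/mol
Linear interpolation between T = 340.6 (H_out = 6.603) and T = 342.8 (H_out = 7.941) on hF = 6.747 gives T ≈ 340.8 K, at which ψ = 0.24.

T = 340.8 K, V/F = 0.24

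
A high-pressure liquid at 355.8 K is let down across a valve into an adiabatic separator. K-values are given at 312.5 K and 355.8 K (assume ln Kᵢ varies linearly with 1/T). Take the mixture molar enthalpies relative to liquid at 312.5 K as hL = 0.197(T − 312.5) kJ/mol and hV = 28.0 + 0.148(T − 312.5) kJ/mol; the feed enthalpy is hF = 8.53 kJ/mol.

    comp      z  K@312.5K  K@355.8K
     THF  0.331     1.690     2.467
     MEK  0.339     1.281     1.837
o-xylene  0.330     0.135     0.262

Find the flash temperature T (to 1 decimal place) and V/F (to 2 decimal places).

T = 321.3 K, V/F = 0.25

Adiabatic flash: solve Rachford–Rice at each trial T, then check hF = ψ·hV(T) + (1−ψ)·hL(T).
  T = 312.5 K: K = (1.690, 1.281, 0.135), RR gives ψ = 0.086, H_out = 2.421 kJ/mol
  T = 355.8 K: K = (2.467, 1.837, 0.262), RR gives ψ = 0.611, H_out = 24.349 kJ/mol
  T = 334.1 K: K = (2.066, 1.551, 0.192), RR gives ψ = 0.409, H_out = 15.275 kJ/mol
  T = 323.3 K: K = (1.875, 1.414, 0.162), RR gives ψ = 0.275, H_out = 9.687 kJ/mol
  T = 317.9 K: K = (1.782, 1.347, 0.148), RR gives ψ = 0.190, H_out = 6.346 kJ/mol
  T = 320.6 K: K = (1.828, 1.381, 0.155), RR gives ψ = 0.235, H_out = 8.076 kJ/mol
  T = 322.0 K: K = (1.852, 1.398, 0.159), RR gives ψ = 0.256, H_out = 8.925 kJ/mol
Linear interpolation between T = 320.6 (H_out = 8.076) and T = 322.0 (H_out = 8.925) on hF = 8.53 gives T ≈ 321.3 K, at which ψ = 0.25.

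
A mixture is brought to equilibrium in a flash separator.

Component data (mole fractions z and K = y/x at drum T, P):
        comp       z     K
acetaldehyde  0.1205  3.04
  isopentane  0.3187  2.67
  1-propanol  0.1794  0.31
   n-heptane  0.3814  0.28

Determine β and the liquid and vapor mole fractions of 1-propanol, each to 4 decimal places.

β = 0.3007, x_1-propanol = 0.2264, y_1-propanol = 0.0702

Newton iteration, β⁰ = 0.36:
  β = 0.3600: g = -0.06126, g' = -1.0249 → β = 0.3002
  β = 0.3002: g = 0.00048, g' = -1.0449 → β = 0.3007
Converged at β = 0.3007.
Compositions from xᵢ = zᵢ/(1+β(Kᵢ−1)), yᵢ = Kᵢxᵢ:
  acetaldehyde: x = 0.0747, y = 0.2270
  isopentane: x = 0.2122, y = 0.5665
  1-propanol: x = 0.2264, y = 0.0702
  n-heptane: x = 0.4868, y = 0.1363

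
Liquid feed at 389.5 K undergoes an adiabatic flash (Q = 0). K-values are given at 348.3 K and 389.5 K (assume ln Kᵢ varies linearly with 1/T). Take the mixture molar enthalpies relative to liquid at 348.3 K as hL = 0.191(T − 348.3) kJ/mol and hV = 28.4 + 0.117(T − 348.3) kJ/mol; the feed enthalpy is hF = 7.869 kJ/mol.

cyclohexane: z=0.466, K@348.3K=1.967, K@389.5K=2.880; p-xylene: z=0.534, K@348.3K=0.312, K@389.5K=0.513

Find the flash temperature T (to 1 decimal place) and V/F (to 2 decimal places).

Adiabatic flash: solve Rachford–Rice at each trial T, then check hF = ψ·hV(T) + (1−ψ)·hL(T).
  T = 348.3 K: K = (1.967, 0.312), RR gives ψ = 0.125, H_out = 3.553 kJ/mol
  T = 389.5 K: K = (2.880, 0.513), RR gives ψ = 0.673, H_out = 24.926 kJ/mol
  T = 368.9 K: K = (2.406, 0.406), RR gives ψ = 0.404, H_out = 14.797 kJ/mol
  T = 358.6 K: K = (2.182, 0.357), RR gives ψ = 0.273, H_out = 9.510 kJ/mol
  T = 353.5 K: K = (2.074, 0.334), RR gives ψ = 0.203, H_out = 6.678 kJ/mol
  T = 356.1 K: K = (2.129, 0.346), RR gives ψ = 0.239, H_out = 8.145 kJ/mol
  T = 354.8 K: K = (2.101, 0.340), RR gives ψ = 0.221, H_out = 7.418 kJ/mol
Linear interpolation between T = 354.8 (H_out = 7.418) and T = 356.1 (H_out = 8.145) on hF = 7.869 gives T ≈ 355.6 K, at which ψ = 0.23.

T = 355.6 K, V/F = 0.23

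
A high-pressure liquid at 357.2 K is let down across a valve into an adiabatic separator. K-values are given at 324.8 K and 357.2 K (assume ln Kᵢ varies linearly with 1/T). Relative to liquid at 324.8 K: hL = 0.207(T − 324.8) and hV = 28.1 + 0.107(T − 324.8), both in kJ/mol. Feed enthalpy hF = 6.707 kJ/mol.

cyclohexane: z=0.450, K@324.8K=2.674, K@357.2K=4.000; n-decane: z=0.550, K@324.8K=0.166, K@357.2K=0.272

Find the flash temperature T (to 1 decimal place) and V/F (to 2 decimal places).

Adiabatic flash: solve Rachford–Rice at each trial T, then check hF = ψ·hV(T) + (1−ψ)·hL(T).
  T = 324.8 K: K = (2.674, 0.166), RR gives ψ = 0.211, H_out = 5.929 kJ/mol
  T = 357.2 K: K = (4.000, 0.272), RR gives ψ = 0.435, H_out = 17.516 kJ/mol
  T = 341.0 K: K = (3.302, 0.215), RR gives ψ = 0.334, H_out = 12.206 kJ/mol
  T = 332.9 K: K = (2.979, 0.190), RR gives ψ = 0.277, H_out = 9.244 kJ/mol
  T = 328.9 K: K = (2.826, 0.178), RR gives ψ = 0.246, H_out = 7.662 kJ/mol
  T = 326.9 K: K = (2.751, 0.172), RR gives ψ = 0.229, H_out = 6.832 kJ/mol
Linear interpolation between T = 324.8 (H_out = 5.929) and T = 326.9 (H_out = 6.832) on hF = 6.707 gives T ≈ 326.6 K, at which ψ = 0.23.

T = 326.6 K, V/F = 0.23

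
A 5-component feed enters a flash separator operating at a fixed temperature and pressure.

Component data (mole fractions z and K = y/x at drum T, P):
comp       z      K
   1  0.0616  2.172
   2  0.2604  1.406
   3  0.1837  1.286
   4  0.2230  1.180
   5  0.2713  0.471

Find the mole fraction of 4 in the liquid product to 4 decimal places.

x_4 = 0.2015

Iterate (Newton) starting at ψ = 0.5:
  ψ = 0.5000: g = 0.02106, g' = -0.2212 → ψ = 0.5952
  ψ = 0.5952: g = -0.00065, g' = -0.2358 → ψ = 0.5925
Converged at ψ = 0.5925.
Compositions from xᵢ = zᵢ/(1+ψ(Kᵢ−1)), yᵢ = Kᵢxᵢ:
  1: x = 0.0364, y = 0.0790
  2: x = 0.2099, y = 0.2951
  3: x = 0.1571, y = 0.2020
  4: x = 0.2015, y = 0.2378
  5: x = 0.3951, y = 0.1861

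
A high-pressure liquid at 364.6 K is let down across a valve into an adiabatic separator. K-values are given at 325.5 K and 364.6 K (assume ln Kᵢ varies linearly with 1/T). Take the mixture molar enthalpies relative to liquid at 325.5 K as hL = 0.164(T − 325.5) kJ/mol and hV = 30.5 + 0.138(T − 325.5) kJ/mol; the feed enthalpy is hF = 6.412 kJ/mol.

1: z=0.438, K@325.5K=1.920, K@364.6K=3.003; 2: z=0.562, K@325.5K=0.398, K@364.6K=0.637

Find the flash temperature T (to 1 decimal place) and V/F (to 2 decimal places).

Adiabatic flash: solve Rachford–Rice at each trial T, then check hF = ψ·hV(T) + (1−ψ)·hL(T).
  T = 325.5 K: K = (1.920, 0.398), RR gives ψ = 0.117, H_out = 3.560 kJ/mol
  T = 364.6 K: K = (3.003, 0.637), RR gives ψ = 0.926, H_out = 33.715 kJ/mol
  T = 345.1 K: K = (2.433, 0.511), RR gives ψ = 0.503, H_out = 18.293 kJ/mol
  T = 335.3 K: K = (2.169, 0.452), RR gives ψ = 0.319, H_out = 11.259 kJ/mol
  T = 330.4 K: K = (2.043, 0.425), RR gives ψ = 0.222, H_out = 7.556 kJ/mol
  T = 327.9 K: K = (1.980, 0.411), RR gives ψ = 0.170, H_out = 5.564 kJ/mol
  T = 329.1 K: K = (2.010, 0.418), RR gives ψ = 0.195, H_out = 6.531 kJ/mol
Linear interpolation between T = 327.9 (H_out = 5.564) and T = 329.1 (H_out = 6.531) on hF = 6.412 gives T ≈ 329.0 K, at which ψ = 0.19.

T = 329.0 K, V/F = 0.19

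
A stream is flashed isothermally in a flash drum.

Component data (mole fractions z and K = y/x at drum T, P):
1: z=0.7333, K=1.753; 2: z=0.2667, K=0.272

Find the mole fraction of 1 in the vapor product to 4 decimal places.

Rachford–Rice: g(ψ) = Σ zᵢ(Kᵢ−1)/(1+ψ(Kᵢ−1)) = 0.
g(0) = ΣzᵢKᵢ − 1 = 0.3580 and g(1) = 1 − Σzᵢ/Kᵢ = -0.3988, so a root lies in (0, 1).
Newton iteration, ψ⁰ = 0.5:
  ψ = 0.5000: g = 0.09586, g' = -0.5689 → ψ = 0.6685
  ψ = 0.6685: g = -0.01095, g' = -0.7204 → ψ = 0.6533
  ψ = 0.6533: g = -0.00015, g' = -0.7008 → ψ = 0.6531
Converged at ψ = 0.6531.
Compositions from xᵢ = zᵢ/(1+ψ(Kᵢ−1)), yᵢ = Kᵢxᵢ:
  1: x = 0.4916, y = 0.8617
  2: x = 0.5084, y = 0.1383

y_1 = 0.8617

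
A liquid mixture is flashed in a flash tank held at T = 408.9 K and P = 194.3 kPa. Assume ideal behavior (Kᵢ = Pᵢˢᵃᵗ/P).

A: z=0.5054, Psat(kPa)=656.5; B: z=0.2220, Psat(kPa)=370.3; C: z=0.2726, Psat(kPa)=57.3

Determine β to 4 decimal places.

Raoult's law: Kᵢ = Pᵢˢᵃᵗ/P = Pᵢˢᵃᵗ/194.3.
  K_A = 656.5/194.3 = 3.378796, K_B = 370.3/194.3 = 1.905816, K_C = 57.3/194.3 = 0.294905
Material balance + equilibrium reduce to Σ zᵢ(Kᵢ−1)/(1+β(Kᵢ−1)) = 0.
Check two-phase: ΣzᵢKᵢ = 2.2111 > 1 and Σzᵢ/Kᵢ = 1.1904 > 1, so g(0) = 1.2111 > 0 and g(1) = -0.1904 < 0.
Newton iteration, β⁰ = 0.42:
  β = 0.4200: g = 0.47399, g' = -1.0848 → β = 0.8569
  β = 0.8569: g = 0.02322, g' = -1.2327 → β = 0.8758
  β = 0.8758: g = -0.00047, g' = -1.2838 → β = 0.8754
Converged at β = 0.8754.

β = 0.8754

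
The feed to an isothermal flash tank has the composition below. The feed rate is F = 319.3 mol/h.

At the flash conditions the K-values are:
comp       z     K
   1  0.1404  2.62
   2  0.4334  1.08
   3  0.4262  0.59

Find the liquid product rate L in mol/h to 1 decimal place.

Let β = V/F and solve Σ zᵢ(Kᵢ−1)/(1+β(Kᵢ−1)) = 0.
g(0) = ΣzᵢKᵢ − 1 = 0.0874 and g(1) = 1 − Σzᵢ/Kᵢ = -0.1773, so a root lies in (0, 1).
Newton iteration, β⁰ = 0.61:
  β = 0.6100: g = -0.08556, g' = -0.2231 → β = 0.2265
  β = 0.2265: g = 0.00780, g' = -0.2869 → β = 0.2537
  β = 0.2537: g = 0.00014, g' = -0.2770 → β = 0.2542
Converged at β = 0.2542.
Then V = β·F = 0.2542·319.3 = 81.2 mol/h and L = F − V = 238.1 mol/h.

L = 238.1 mol/h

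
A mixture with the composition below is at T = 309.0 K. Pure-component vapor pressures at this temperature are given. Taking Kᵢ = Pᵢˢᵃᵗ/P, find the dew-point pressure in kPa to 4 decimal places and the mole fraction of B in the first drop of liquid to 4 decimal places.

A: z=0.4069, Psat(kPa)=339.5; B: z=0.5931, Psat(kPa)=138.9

At the dew point ψ → 1, so Σzᵢ/Kᵢ = 1 with Kᵢ = Pᵢˢᵃᵗ/P ⇒ 1/P = Σzᵢ/Pᵢˢᵃᵗ.
1/P = 0.4069/339.5 + 0.5931/138.9 = 0.0054685 ⇒ P = 182.8653 kPa
xᵢ = zᵢP/Pᵢˢᵃᵗ ⇒ x_B = 0.5931·182.8653/138.9 = 0.7808

Pdew = 182.8653 kPa, x_B = 0.7808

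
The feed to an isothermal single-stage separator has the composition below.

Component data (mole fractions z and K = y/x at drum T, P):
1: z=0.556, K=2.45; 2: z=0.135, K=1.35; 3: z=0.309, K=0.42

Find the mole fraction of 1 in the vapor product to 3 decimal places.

Rachford–Rice: g(V/F) = Σ zᵢ(Kᵢ−1)/(1+V/F(Kᵢ−1)) = 0.
Feasibility: ΣzᵢKᵢ = 1.674, Σzᵢ/Kᵢ = 1.063 — both > 1, two phases present.
Iterate (Newton) starting at V/F = 0.5:
  V/F = 0.500: g = 0.2552, g' = -0.611 → V/F = 0.918
  V/F = 0.918: g = -0.0014, g' = -0.700 → V/F = 0.916
Converged at V/F = 0.916.
Compositions from xᵢ = zᵢ/(1+V/F(Kᵢ−1)), yᵢ = Kᵢxᵢ:
  1: x = 0.239, y = 0.585
  2: x = 0.102, y = 0.138
  3: x = 0.659, y = 0.277

y_1 = 0.585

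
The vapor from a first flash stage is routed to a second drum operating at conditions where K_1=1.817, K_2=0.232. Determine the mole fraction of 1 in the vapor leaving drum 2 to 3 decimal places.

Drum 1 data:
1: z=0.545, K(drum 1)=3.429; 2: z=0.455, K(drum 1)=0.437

Drum 1:
Newton–Raphson from ψ₁ = 0.59:
  ψ₁ = 0.590: g = 0.1605, g' = -0.867 → ψ₁ = 0.775
  ψ₁ = 0.775: g = 0.0046, g' = -0.841 → ψ₁ = 0.781
Converged at ψ₁ = 0.781.
Drum-1 compositions:
  1: x = 0.188, y = 0.645
  2: x = 0.812, y = 0.355
Drum-2 feed = drum-1 vapor: z₂ = (0.6452, 0.3548).
Drum 2:
Let ψ₂ = V/F and solve Σ zᵢ(Kᵢ−1)/(1+ψ₂(Kᵢ−1)) = 0.
Check two-phase: ΣzᵢKᵢ = 1.255 > 1 and Σzᵢ/Kᵢ = 1.884 > 1, so g(0) = 0.255 > 0 and g(1) = -0.884 < 0.
Binary case is linear: z₁(K₁−1)(1+ψ₂(K₂−1)) + z₂(K₂−1)(1+ψ₂(K₁−1)) = 0
⇒ ψ₂ = [z₁(K₁−1)+z₂(K₂−1)] / [−(K₁−1)(K₂−1)] = 0.2547/0.6275 = 0.406
  1: x = 0.485, y = 0.880
  2: x = 0.515, y = 0.120

y_1 (drum 2) = 0.880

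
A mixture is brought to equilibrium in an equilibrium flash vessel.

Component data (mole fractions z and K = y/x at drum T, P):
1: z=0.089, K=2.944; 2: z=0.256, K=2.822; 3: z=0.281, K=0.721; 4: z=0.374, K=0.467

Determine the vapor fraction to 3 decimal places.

ψ = 0.444

Rachford–Rice: g(ψ) = Σ zᵢ(Kᵢ−1)/(1+ψ(Kᵢ−1)) = 0.
Feasibility: ΣzᵢKᵢ = 1.362, Σzᵢ/Kᵢ = 1.312 — both > 1, two phases present.
Newton–Raphson from ψ = 0.34:
  ψ = 0.340: g = 0.0621, g' = -0.631 → ψ = 0.438
  ψ = 0.438: g = 0.0033, g' = -0.570 → ψ = 0.444
Converged at ψ = 0.444.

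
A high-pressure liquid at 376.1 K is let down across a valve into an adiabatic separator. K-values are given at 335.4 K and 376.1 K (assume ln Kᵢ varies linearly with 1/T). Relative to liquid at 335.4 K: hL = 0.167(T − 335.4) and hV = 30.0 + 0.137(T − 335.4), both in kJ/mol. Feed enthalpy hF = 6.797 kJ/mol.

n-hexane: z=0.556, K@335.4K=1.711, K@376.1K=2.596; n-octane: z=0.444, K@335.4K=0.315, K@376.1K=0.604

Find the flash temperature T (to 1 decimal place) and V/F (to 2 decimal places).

Adiabatic flash: solve Rachford–Rice at each trial T, then check hF = ψ·hV(T) + (1−ψ)·hL(T).
  T = 335.4 K: K = (1.711, 0.315), RR gives ψ = 0.187, H_out = 5.616 kJ/mol
  T = 376.1 K: K = (2.596, 0.604), RR gives ψ = 1.000, H_out = 35.576 kJ/mol
  T = 355.8 K: K = (2.134, 0.445), RR gives ψ = 0.610, H_out = 21.327 kJ/mol
  T = 345.6 K: K = (1.917, 0.376), RR gives ψ = 0.407, H_out = 13.793 kJ/mol
  T = 340.5 K: K = (1.813, 0.345), RR gives ψ = 0.302, H_out = 9.868 kJ/mol
  T = 337.9 K: K = (1.760, 0.329), RR gives ψ = 0.245, H_out = 7.755 kJ/mol
  T = 336.6 K: K = (1.735, 0.322), RR gives ψ = 0.215, H_out = 6.657 kJ/mol
Linear interpolation between T = 336.6 (H_out = 6.657) and T = 337.9 (H_out = 7.755) on hF = 6.797 gives T ≈ 336.8 K, at which ψ = 0.22.

T = 336.8 K, V/F = 0.22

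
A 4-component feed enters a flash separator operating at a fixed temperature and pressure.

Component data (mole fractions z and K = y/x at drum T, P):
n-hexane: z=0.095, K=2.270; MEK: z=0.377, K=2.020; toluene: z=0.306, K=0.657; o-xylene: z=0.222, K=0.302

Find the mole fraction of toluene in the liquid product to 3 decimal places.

Rachford–Rice: g(V/F) = Σ zᵢ(Kᵢ−1)/(1+V/F(Kᵢ−1)) = 0.
Feasibility: ΣzᵢKᵢ = 1.245, Σzᵢ/Kᵢ = 1.429 — both > 1, two phases present.
Iterate (Newton) starting at V/F = 0.58:
  V/F = 0.580: g = -0.0803, g' = -0.567 → V/F = 0.438
  V/F = 0.438: g = -0.0036, g' = -0.525 → V/F = 0.432
Converged at V/F = 0.432.
Compositions from xᵢ = zᵢ/(1+V/F(Kᵢ−1)), yᵢ = Kᵢxᵢ:
  n-hexane: x = 0.061, y = 0.139
  MEK: x = 0.262, y = 0.529
  toluene: x = 0.359, y = 0.236
  o-xylene: x = 0.318, y = 0.096

x_toluene = 0.359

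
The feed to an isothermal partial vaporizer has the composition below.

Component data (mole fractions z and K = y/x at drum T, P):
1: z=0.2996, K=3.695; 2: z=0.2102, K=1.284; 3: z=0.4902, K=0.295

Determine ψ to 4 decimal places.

ψ = 0.3608

Let ψ = V/F and solve Σ zᵢ(Kᵢ−1)/(1+ψ(Kᵢ−1)) = 0.
Feasibility: ΣzᵢKᵢ = 1.5215, Σzᵢ/Kᵢ = 1.9065 — both > 1, two phases present.
Newton iteration, ψ⁰ = 0.63:
  ψ = 0.6300: g = -0.27181, g' = -1.0997 → ψ = 0.3828
  ψ = 0.3828: g = -0.02210, g' = -0.9980 → ψ = 0.3607
  ψ = 0.3607: g = 0.00014, g' = -1.0116 → ψ = 0.3608
Converged at ψ = 0.3608.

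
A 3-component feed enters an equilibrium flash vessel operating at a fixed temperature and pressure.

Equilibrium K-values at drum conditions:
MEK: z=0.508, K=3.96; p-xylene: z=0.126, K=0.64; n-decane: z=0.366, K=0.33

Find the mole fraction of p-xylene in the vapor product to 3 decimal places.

y_p-xylene = 0.106

Iterate (Newton) starting at ψ = 0.5:
  ψ = 0.500: g = 0.1823, g' = -1.119 → ψ = 0.663
  ψ = 0.663: g = 0.0070, g' = -1.067 → ψ = 0.669
Converged at ψ = 0.669.
Compositions from xᵢ = zᵢ/(1+ψ(Kᵢ−1)), yᵢ = Kᵢxᵢ:
  MEK: x = 0.170, y = 0.675
  p-xylene: x = 0.166, y = 0.106
  n-decane: x = 0.664, y = 0.219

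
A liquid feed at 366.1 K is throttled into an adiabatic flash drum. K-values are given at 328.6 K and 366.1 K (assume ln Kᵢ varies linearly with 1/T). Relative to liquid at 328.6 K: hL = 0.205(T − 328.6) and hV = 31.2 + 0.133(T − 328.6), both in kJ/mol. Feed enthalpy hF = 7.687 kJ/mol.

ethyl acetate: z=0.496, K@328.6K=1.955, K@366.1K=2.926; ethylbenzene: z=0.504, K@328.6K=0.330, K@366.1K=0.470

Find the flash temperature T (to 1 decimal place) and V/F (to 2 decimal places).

Adiabatic flash: solve Rachford–Rice at each trial T, then check hF = ψ·hV(T) + (1−ψ)·hL(T).
  T = 328.6 K: K = (1.955, 0.330), RR gives ψ = 0.213, H_out = 6.632 kJ/mol
  T = 366.1 K: K = (2.926, 0.470), RR gives ψ = 0.674, H_out = 26.901 kJ/mol
  T = 347.4 K: K = (2.419, 0.398), RR gives ψ = 0.469, H_out = 17.837 kJ/mol
  T = 338.0 K: K = (2.181, 0.363), RR gives ψ = 0.352, H_out = 12.680 kJ/mol
  T = 333.3 K: K = (2.067, 0.346), RR gives ψ = 0.286, H_out = 9.803 kJ/mol
  T = 331.0 K: K = (2.012, 0.338), RR gives ψ = 0.251, H_out = 8.294 kJ/mol
Linear interpolation between T = 328.6 (H_out = 6.632) and T = 331.0 (H_out = 8.294) on hF = 7.687 gives T ≈ 330.1 K, at which ψ = 0.24.

T = 330.1 K, V/F = 0.24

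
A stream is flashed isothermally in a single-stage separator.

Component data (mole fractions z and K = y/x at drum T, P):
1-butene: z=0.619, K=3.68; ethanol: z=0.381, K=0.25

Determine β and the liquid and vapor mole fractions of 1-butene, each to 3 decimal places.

Material balance + equilibrium reduce to Σ zᵢ(Kᵢ−1)/(1+β(Kᵢ−1)) = 0.
g(0) = ΣzᵢKᵢ − 1 = 1.373 and g(1) = 1 − Σzᵢ/Kᵢ = -0.692, so a root lies in (0, 1).
Binary case is linear: z₁(K₁−1)(1+β(K₂−1)) + z₂(K₂−1)(1+β(K₁−1)) = 0
⇒ β = [z₁(K₁−1)+z₂(K₂−1)] / [−(K₁−1)(K₂−1)] = 1.3732/2.0100 = 0.683
Compositions from xᵢ = zᵢ/(1+β(Kᵢ−1)), yᵢ = Kᵢxᵢ:
  1-butene: x = 0.219, y = 0.805
  ethanol: x = 0.781, y = 0.195

β = 0.683, x_1-butene = 0.219, y_1-butene = 0.805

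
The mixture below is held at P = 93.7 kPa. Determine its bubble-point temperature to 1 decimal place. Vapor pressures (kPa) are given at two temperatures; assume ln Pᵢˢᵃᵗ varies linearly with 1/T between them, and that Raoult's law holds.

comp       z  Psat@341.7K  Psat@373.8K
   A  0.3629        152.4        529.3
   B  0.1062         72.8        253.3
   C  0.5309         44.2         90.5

T = 343.8 K

Bubble-point temperature: ΣzᵢPᵢˢᵃᵗ(T) = P. Interpolate ln Pᵢˢᵃᵗ = aᵢ + bᵢ/T.
  T = 341.7 K: ΣzᵢPᵢˢᵃᵗ = 86.50 kPa
  T = 373.8 K: ΣzᵢPᵢˢᵃᵗ = 267.03 kPa
  T = 357.8 K: ΣzᵢPᵢˢᵃᵗ = 155.21 kPa
  T = 349.8 K: ΣzᵢPᵢˢᵃᵗ = 116.66 kPa
  T = 345.8 K: ΣzᵢPᵢˢᵃᵗ = 100.77 kPa
  T = 343.8 K: ΣzᵢPᵢˢᵃᵗ = 93.57 kPa
Interpolating between 343.8 K and 345.8 K gives T ≈ 343.8 K.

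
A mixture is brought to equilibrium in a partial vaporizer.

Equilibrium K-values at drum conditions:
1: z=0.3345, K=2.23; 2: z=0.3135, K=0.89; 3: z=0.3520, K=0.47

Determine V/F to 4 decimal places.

Rachford–Rice: g(V/F) = Σ zᵢ(Kᵢ−1)/(1+V/F(Kᵢ−1)) = 0.
Check two-phase: ΣzᵢKᵢ = 1.1904 > 1 and Σzᵢ/Kᵢ = 1.2512 > 1, so g(0) = 0.1904 > 0 and g(1) = -0.2512 < 0.
Newton iteration, V/F⁰ = 0.5:
  V/F = 0.5000: g = -0.03556, g' = -0.3813 → V/F = 0.4067
  V/F = 0.4067: g = 0.00030, g' = -0.3897 → V/F = 0.4075
Converged at V/F = 0.4075.

V/F = 0.4075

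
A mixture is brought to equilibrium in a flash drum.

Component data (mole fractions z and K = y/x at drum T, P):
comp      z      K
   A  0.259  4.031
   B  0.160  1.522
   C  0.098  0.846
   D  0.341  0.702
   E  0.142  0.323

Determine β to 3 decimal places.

Material balance + equilibrium reduce to Σ zᵢ(Kᵢ−1)/(1+β(Kᵢ−1)) = 0.
Feasibility: ΣzᵢKᵢ = 1.656, Σzᵢ/Kᵢ = 1.211 — both > 1, two phases present.
Newton–Raphson from β = 0.5:
  β = 0.500: g = 0.0972, g' = -0.597 → β = 0.663
  β = 0.663: g = 0.0051, g' = -0.551 → β = 0.672
Converged at β = 0.672.

β = 0.672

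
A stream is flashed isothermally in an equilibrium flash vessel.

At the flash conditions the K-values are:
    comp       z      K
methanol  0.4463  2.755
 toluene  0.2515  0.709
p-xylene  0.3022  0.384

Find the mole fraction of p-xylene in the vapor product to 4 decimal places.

y_p-xylene = 0.1834

Newton–Raphson from ψ = 0.5:
  ψ = 0.5000: g = 0.06252, g' = -0.6586 → ψ = 0.5949
  ψ = 0.5949: g = 0.00083, g' = -0.6458 → ψ = 0.5962
Converged at ψ = 0.5962.
Compositions from xᵢ = zᵢ/(1+ψ(Kᵢ−1)), yᵢ = Kᵢxᵢ:
  methanol: x = 0.2181, y = 0.6009
  toluene: x = 0.3043, y = 0.2157
  p-xylene: x = 0.4776, y = 0.1834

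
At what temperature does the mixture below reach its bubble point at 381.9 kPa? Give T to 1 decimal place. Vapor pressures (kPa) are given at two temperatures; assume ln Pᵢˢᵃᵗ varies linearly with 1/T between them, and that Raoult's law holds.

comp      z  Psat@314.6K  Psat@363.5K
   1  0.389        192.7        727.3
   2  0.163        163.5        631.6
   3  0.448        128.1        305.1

Bubble-point temperature: ΣzᵢPᵢˢᵃᵗ(T) = P. Interpolate ln Pᵢˢᵃᵗ = aᵢ + bᵢ/T.
  T = 314.6 K: ΣzᵢPᵢˢᵃᵗ = 159.00 kPa
  T = 363.5 K: ΣzᵢPᵢˢᵃᵗ = 522.56 kPa
  T = 339.1 K: ΣzᵢPᵢˢᵃᵗ = 299.51 kPa
  T = 351.3 K: ΣzᵢPᵢˢᵃᵗ = 398.99 kPa
  T = 345.2 K: ΣzᵢPᵢˢᵃᵗ = 346.46 kPa
  T = 348.2 K: ΣzᵢPᵢˢᵃᵗ = 371.57 kPa
  T = 349.8 K: ΣzᵢPᵢˢᵃᵗ = 385.53 kPa
Interpolating between 348.2 K and 349.8 K gives T ≈ 349.4 K.

T = 349.4 K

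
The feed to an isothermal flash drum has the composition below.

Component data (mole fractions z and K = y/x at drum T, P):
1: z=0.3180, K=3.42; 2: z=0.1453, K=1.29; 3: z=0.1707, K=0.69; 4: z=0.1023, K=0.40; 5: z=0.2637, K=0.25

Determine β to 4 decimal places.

β = 0.4058

Let β = V/F and solve Σ zᵢ(Kᵢ−1)/(1+β(Kᵢ−1)) = 0.
Feasibility: ΣzᵢKᵢ = 1.4996, Σzᵢ/Kᵢ = 1.7636 — both > 1, two phases present.
Newton–Raphson from β = 0.5:
  β = 0.5000: g = -0.08173, g' = -0.8685 → β = 0.4059
  β = 0.4059: g = -0.00008, g' = -0.8761 → β = 0.4058
Converged at β = 0.4058.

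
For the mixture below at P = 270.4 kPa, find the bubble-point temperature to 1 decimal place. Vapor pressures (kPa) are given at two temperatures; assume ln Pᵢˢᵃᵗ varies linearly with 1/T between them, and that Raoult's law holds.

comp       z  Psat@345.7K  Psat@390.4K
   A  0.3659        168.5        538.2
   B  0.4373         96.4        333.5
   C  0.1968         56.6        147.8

T = 377.2 K

Bubble-point temperature: ΣzᵢPᵢˢᵃᵗ(T) = P. Interpolate ln Pᵢˢᵃᵗ = aᵢ + bᵢ/T.
  T = 345.7 K: ΣzᵢPᵢˢᵃᵗ = 114.95 kPa
  T = 390.4 K: ΣzᵢPᵢˢᵃᵗ = 371.85 kPa
  T = 368.0 K: ΣzᵢPᵢˢᵃᵗ = 213.81 kPa
  T = 379.2 K: ΣzᵢPᵢˢᵃᵗ = 284.24 kPa
  T = 373.6 K: ΣzᵢPᵢˢᵃᵗ = 247.04 kPa
  T = 376.4 K: ΣzᵢPᵢˢᵃᵗ = 265.13 kPa
Interpolating between 376.4 K and 379.2 K gives T ≈ 377.2 K.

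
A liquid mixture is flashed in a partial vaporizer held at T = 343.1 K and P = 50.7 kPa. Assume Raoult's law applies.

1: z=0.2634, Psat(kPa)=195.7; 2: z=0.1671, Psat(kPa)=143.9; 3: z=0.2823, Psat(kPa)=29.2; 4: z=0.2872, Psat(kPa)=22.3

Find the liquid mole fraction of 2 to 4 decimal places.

Raoult's law: Kᵢ = Pᵢˢᵃᵗ/P = Pᵢˢᵃᵗ/50.7.
  K_1 = 195.7/50.7 = 3.859961, K_2 = 143.9/50.7 = 2.838264, K_3 = 29.2/50.7 = 0.575937, K_4 = 22.3/50.7 = 0.439842
Material balance + equilibrium reduce to Σ zᵢ(Kᵢ−1)/(1+V/F(Kᵢ−1)) = 0.
Check two-phase: ΣzᵢKᵢ = 1.7799 > 1 and Σzᵢ/Kᵢ = 1.2702 > 1, so g(0) = 0.7799 > 0 and g(1) = -0.2702 < 0.
Newton–Raphson from V/F = 0.5:
  V/F = 0.5000: g = 0.09468, g' = -0.7738 → V/F = 0.6223
  V/F = 0.6223: g = 0.00464, g' = -0.7077 → V/F = 0.6289
Converged at V/F = 0.6289.
Compositions from xᵢ = zᵢ/(1+V/F(Kᵢ−1)), yᵢ = Kᵢxᵢ:
  1: x = 0.0941, y = 0.3633
  2: x = 0.0775, y = 0.2200
  3: x = 0.3850, y = 0.2217
  4: x = 0.4434, y = 0.1950

x_2 = 0.0775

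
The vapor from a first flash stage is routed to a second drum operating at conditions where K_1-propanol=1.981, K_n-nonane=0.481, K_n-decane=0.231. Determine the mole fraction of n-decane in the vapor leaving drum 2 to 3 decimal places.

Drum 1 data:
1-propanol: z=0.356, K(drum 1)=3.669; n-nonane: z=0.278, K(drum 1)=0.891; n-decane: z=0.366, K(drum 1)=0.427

Drum 1:
Let ψ₁ = V/F and solve Σ zᵢ(Kᵢ−1)/(1+ψ₁(Kᵢ−1)) = 0.
Feasibility: ΣzᵢKᵢ = 1.710, Σzᵢ/Kᵢ = 1.266 — both > 1, two phases present.
Iterate (Newton) starting at ψ₁ = 0.5:
  ψ₁ = 0.500: g = 0.0810, g' = -0.705 → ψ₁ = 0.615
  ψ₁ = 0.615: g = 0.0034, g' = -0.654 → ψ₁ = 0.620
Converged at ψ₁ = 0.620.
Drum-1 compositions:
  1-propanol: x = 0.134, y = 0.492
  n-nonane: x = 0.298, y = 0.266
  n-decane: x = 0.568, y = 0.242
Drum-2 feed = drum-1 vapor: z₂ = (0.4919, 0.2657, 0.2424).
Drum 2:
Material balance + equilibrium reduce to Σ zᵢ(Kᵢ−1)/(1+ψ₂(Kᵢ−1)) = 0.
g(0) = ΣzᵢKᵢ − 1 = 0.158 and g(1) = 1 − Σzᵢ/Kᵢ = -0.850, so a root lies in (0, 1).
Newton iteration, ψ₂⁰ = 0.54:
  ψ₂ = 0.540: g = -0.1949, g' = -0.760 → ψ₂ = 0.283
  ψ₂ = 0.283: g = -0.0225, g' = -0.623 → ψ₂ = 0.247
Converged at ψ₂ = 0.247.
  1-propanol: x = 0.396, y = 0.784
  n-nonane: x = 0.305, y = 0.147
  n-decane: x = 0.299, y = 0.069

y_n-decane (drum 2) = 0.069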